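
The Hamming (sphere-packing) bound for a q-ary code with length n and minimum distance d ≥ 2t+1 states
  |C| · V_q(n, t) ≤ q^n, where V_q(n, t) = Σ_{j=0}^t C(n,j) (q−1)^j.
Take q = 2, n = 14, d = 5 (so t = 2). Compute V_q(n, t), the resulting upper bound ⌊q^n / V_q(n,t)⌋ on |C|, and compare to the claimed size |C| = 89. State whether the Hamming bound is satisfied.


V_q(n, t) = 106, q^n = 16384, Hamming bound = 154, |C| = 89 ≤ bound (satisfied).

Step 1: Compute V_q(n, t) = Σ_{j=0}^2 C(n, j) (q−1)^j.
  j = 0: C(14,0)·(1)^0 = 1·1 = 1.
  j = 1: C(14,1)·(1)^1 = 14·1 = 14.
  j = 2: C(14,2)·(1)^2 = 91·1 = 91.
  V_q(n, t) = 1 + 14 + 91 = 106.
Step 2: q^n = 2^14 = 16384.
Step 3: Hamming bound ⌊q^n / V_q(n,t)⌋ = ⌊16384/106⌋ = 154.
Step 4: Compare |C| = 89 to 154: satisfied.
The claimed |C| lies below the Hamming bound.


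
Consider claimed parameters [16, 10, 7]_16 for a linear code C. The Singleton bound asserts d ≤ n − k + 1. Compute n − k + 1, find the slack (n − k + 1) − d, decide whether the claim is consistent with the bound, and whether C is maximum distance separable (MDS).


Singleton RHS = n − k + 1 = 7, slack = 0, bound satisfied, MDS.

Singleton bound: d ≤ n − k + 1.
Here n = 16, k = 10, so n − k + 1 = 7.
Given d = 7, check d ≤ 7: YES.
Slack = (n − k + 1) − d = 0.
The code is MDS (slack = 0).
Description: the claimed parameters are [16, 10, 7]_16; such a code would be MDS (meets Singleton bound).


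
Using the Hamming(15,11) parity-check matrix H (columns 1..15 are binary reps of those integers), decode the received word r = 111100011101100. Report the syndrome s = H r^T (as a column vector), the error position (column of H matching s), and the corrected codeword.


s = (1, 1, 1, 0)^T, error position = 14, corrected codeword c = 111100011101110

Compute s = H r^T mod 2 one row at a time:
  s_1 = 1 + 1 + 1 + 0 + 1 + 1 + 0 + 0 = 5 ≡ 1 (mod 2).
  s_2 = 1 + 0 + 0 + 0 + 1 + 1 + 0 + 0 = 3 ≡ 1 (mod 2).
  s_3 = 1 + 1 + 0 + 0 + 1 + 0 + 0 + 0 = 3 ≡ 1 (mod 2).
  s_4 = 1 + 1 + 0 + 0 + 1 + 0 + 1 + 0 = 4 ≡ 0 (mod 2).
s = (1, 1, 1, 0)^T — this equals column 14 of H (binary 1110), so error is at position 14.
Correct: flip bit 14 of r = 111100011101100 to get c = 111100011101110.


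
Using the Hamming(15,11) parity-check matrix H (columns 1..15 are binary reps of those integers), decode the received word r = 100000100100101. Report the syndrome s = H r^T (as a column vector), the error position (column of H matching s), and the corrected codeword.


s = (1, 1, 1, 0)^T, error position = 14, corrected codeword c = 100000100100111

Compute s = H r^T mod 2 one row at a time:
  s_1 = 0 + 0 + 1 + 0 + 0 + 1 + 0 + 1 = 3 ≡ 1 (mod 2).
  s_2 = 0 + 0 + 0 + 1 + 0 + 1 + 0 + 1 = 3 ≡ 1 (mod 2).
  s_3 = 0 + 0 + 0 + 1 + 1 + 0 + 0 + 1 = 3 ≡ 1 (mod 2).
  s_4 = 1 + 0 + 0 + 1 + 0 + 0 + 1 + 1 = 4 ≡ 0 (mod 2).
s = (1, 1, 1, 0)^T — this equals column 14 of H (binary 1110), so error is at position 14.
Correct: flip bit 14 of r = 100000100100101 to get c = 100000100100111.


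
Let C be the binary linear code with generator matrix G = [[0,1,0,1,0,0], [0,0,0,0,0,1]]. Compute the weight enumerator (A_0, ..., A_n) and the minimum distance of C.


Weight distribution: A_0 = 1, A_1 = 1, A_2 = 1, A_3 = 1. Minimum distance d = 1.

Enumerate all 2^2 = 4 messages m ∈ F_2^2.
For each, compute codeword c = mG in F_2^6, then tally its weight.
  m = 00 → c = 000000, weight = 0.
  m = 10 → c = 010100, weight = 2.
  m = 01 → c = 000001, weight = 1.
  m = 11 → c = 010101, weight = 3.
Tally weights:
  weight 0: 1 codewords.
  weight 1: 1 codewords.
  weight 2: 1 codewords.
  weight 3: 1 codewords.
Minimum distance d = smallest w > 0 with A_w > 0 = 1.
Sanity: Σ A_w = 4 = 2^2 = 4 ✓.


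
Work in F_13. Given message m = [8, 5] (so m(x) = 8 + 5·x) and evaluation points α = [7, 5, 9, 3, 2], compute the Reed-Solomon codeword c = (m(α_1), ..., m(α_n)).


c = [4, 7, 1, 10, 5]

Message polynomial: m(x) = 8 + 5·x (mod 13).
For each evaluation point α_i, compute m(α_i) mod 13:
  α_1 = 7: Horner steps 5 → 4, so m(7) = 4.
  α_2 = 5: Horner steps 5 → 7, so m(5) = 7.
  α_3 = 9: Horner steps 5 → 1, so m(9) = 1.
  α_4 = 3: Horner steps 5 → 10, so m(3) = 10.
  α_5 = 2: Horner steps 5 → 5, so m(2) = 5.
Codeword c = [4, 7, 1, 10, 5] ∈ F_13^5.


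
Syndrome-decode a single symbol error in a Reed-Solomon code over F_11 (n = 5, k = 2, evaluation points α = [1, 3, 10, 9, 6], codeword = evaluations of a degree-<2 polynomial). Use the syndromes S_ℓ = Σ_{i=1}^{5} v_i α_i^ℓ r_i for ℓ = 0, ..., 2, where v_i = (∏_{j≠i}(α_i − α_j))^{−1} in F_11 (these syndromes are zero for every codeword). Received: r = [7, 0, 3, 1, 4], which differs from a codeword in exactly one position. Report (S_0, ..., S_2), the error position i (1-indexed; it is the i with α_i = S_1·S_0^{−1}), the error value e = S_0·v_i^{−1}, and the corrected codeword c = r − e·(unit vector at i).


S = (5, 8, 4), error at position 5, error magnitude e = 9, c = [7, 0, 3, 1, 6].

Step 1: column multipliers v_i = (∏_{j≠i}(α_i − α_j))^{−1} mod 11.
  i = 1 (α = 1): (1−3)(1−10)(1−9)(1−6) = (−2)·(−9)·(−8)·(−5) = 720 ≡ 5, so v_1 = 5^{−1} = 9 (mod 11).
  i = 2 (α = 3): (3−1)(3−10)(3−9)(3−6) = 2·(−7)·(−6)·(−3) = −252 ≡ 1, so v_2 = 1^{−1} = 1 (mod 11).
  i = 3 (α = 10): (10−1)(10−3)(10−9)(10−6) = 9·7·1·4 = 252 ≡ 10, so v_3 = 10^{−1} = 10 (mod 11).
  i = 4 (α = 9): (9−1)(9−3)(9−10)(9−6) = 8·6·(−1)·3 = −144 ≡ 10, so v_4 = 10^{−1} = 10 (mod 11).
  i = 5 (α = 6): (6−1)(6−3)(6−10)(6−9) = 5·3·(−4)·(−3) = 180 ≡ 4, so v_5 = 4^{−1} = 3 (mod 11).
  v = [9, 1, 10, 10, 3].
Step 2: syndromes of r = [7, 0, 3, 1, 4] (all sums mod 11).
  S_0 = Σ v_i r_i = 9·7 + 1·0 + 10·3 + 10·1 + 3·4 = 115 ≡ 5.
  S_1 = Σ v_i α_i r_i = 9·1·7 + 1·3·0 + 10·10·3 + 10·9·1 + 3·6·4 = 525 ≡ 8.
  α_i^2 mod 11 = [1, 9, 1, 4, 3].
  S_2 = Σ v_i α_i^2 r_i = 9·1·7 + 1·9·0 + 10·1·3 + 10·4·1 + 3·3·4 = 169 ≡ 4.
  S = (5, 8, 4) ≠ 0, so r is not a codeword (an error is present).
Step 3: locate the error. For a single error e at position i, S_ℓ = v_i·e·α_i^ℓ, so α_err = S_1/S_0.
  S_0^{−1} = 5^{−1} = 9 (mod 11), so α_err = 8·9 = 72 ≡ 6 = α_5. Error position i = 5.
  Consistency check: S_2/S_1 = 4·7 = 28 ≡ 6 = α_err ✓ (single-error assumption holds).
Step 4: error magnitude e = S_0/v_5 = S_0·∏_{j≠5}(α_5 − α_j) = 5·4 = 20 ≡ 9 (mod 11).
Step 5: correct position 5: c_5 = r_5 − e = 4 − 9 ≡ 6 (mod 11). Hence c = [7, 0, 3, 1, 6].
  Check: interpolating c through the α_i gives m(x) = 5 + 2·x (degree < 2) with m(α_i) = c_i for every i, so c is indeed a codeword.


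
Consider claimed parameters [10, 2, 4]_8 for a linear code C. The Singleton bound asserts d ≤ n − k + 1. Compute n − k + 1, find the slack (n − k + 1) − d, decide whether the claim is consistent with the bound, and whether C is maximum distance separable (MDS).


Singleton RHS = n − k + 1 = 9, slack = 5, bound satisfied, not MDS.

Singleton bound: d ≤ n − k + 1.
Here n = 10, k = 2, so n − k + 1 = 9.
Given d = 4, check d ≤ 9: YES.
Slack = (n − k + 1) − d = 5.
The code is NOT MDS (slack = 5 > 0).
Description: the claimed parameters are [10, 2, 4]_8; such a code would be non-MDS.


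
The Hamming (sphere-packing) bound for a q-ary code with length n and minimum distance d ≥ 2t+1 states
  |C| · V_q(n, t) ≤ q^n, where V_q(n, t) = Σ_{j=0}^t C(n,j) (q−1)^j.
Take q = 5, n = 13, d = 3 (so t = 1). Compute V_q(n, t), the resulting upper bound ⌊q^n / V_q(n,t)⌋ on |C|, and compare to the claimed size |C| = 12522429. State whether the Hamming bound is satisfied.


V_q(n, t) = 53, q^n = 1220703125, Hamming bound = 23032134, |C| = 12522429 ≤ bound (satisfied).

Step 1: Compute V_q(n, t) = Σ_{j=0}^1 C(n, j) (q−1)^j.
  j = 0: C(13,0)·(4)^0 = 1·1 = 1.
  j = 1: C(13,1)·(4)^1 = 13·4 = 52.
  V_q(n, t) = 1 + 52 = 53.
Step 2: q^n = 5^13 = 1220703125.
Step 3: Hamming bound ⌊q^n / V_q(n,t)⌋ = ⌊1220703125/53⌋ = 23032134.
Step 4: Compare |C| = 12522429 to 23032134: satisfied.
The claimed |C| lies below the Hamming bound.


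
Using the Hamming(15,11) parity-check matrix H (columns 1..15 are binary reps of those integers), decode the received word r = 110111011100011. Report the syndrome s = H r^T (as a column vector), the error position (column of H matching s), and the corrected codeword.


s = (1, 1, 1, 0)^T, error position = 14, corrected codeword c = 110111011100001

Compute s = H r^T mod 2 one row at a time:
  s_1 = 1 + 1 + 1 + 0 + 0 + 0 + 1 + 1 = 5 ≡ 1 (mod 2).
  s_2 = 1 + 1 + 1 + 0 + 0 + 0 + 1 + 1 = 5 ≡ 1 (mod 2).
  s_3 = 1 + 0 + 1 + 0 + 1 + 0 + 1 + 1 = 5 ≡ 1 (mod 2).
  s_4 = 1 + 0 + 1 + 0 + 1 + 0 + 0 + 1 = 4 ≡ 0 (mod 2).
s = (1, 1, 1, 0)^T — this equals column 14 of H (binary 1110), so error is at position 14.
Correct: flip bit 14 of r = 110111011100011 to get c = 110111011100001.


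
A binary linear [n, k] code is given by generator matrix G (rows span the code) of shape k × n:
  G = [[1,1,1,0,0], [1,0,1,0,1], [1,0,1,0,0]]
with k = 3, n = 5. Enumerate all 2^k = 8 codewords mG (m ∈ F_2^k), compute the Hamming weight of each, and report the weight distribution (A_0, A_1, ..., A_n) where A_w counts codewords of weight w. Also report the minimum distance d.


Weight distribution: A_0 = 1, A_1 = 2, A_2 = 2, A_3 = 2, A_4 = 1. Minimum distance d = 1.

Enumerate all 2^3 = 8 messages m ∈ F_2^3.
For each, compute codeword c = mG in F_2^5, then tally its weight.
  m = 000 → c = 00000, weight = 0.
  m = 100 → c = 11100, weight = 3.
  m = 010 → c = 10101, weight = 3.
  m = 110 → c = 01001, weight = 2.
  m = 001 → c = 10100, weight = 2.
  m = 101 → c = 01000, weight = 1.
  m = 011 → c = 00001, weight = 1.
  m = 111 → c = 11101, weight = 4.
Tally weights:
  weight 0: 1 codewords.
  weight 1: 2 codewords.
  weight 2: 2 codewords.
  weight 3: 2 codewords.
  weight 4: 1 codewords.
Minimum distance d = smallest w > 0 with A_w > 0 = 1.
Sanity: Σ A_w = 8 = 2^3 = 8 ✓.


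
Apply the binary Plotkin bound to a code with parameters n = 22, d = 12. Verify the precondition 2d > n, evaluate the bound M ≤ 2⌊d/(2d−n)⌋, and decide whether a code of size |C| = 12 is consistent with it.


Plotkin bound M ≤ 12; given |C| = 12 ≤ bound (satisfied).

Check applicability: 2d = 24, n = 22.
2d − n = 2 > 0, so Plotkin applies.
Compute d/(2d−n) = 12/2 ≈ 6.0000.
⌊d/(2d−n)⌋ = 6.
Plotkin bound: M ≤ 2·6 = 12.
Given |C| = 12, check: satisfied.
This |C| is at the Plotkin bound.


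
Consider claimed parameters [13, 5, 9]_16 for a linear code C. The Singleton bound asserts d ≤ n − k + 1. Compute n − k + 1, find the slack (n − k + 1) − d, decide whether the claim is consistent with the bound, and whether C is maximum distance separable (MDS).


Singleton RHS = n − k + 1 = 9, slack = 0, bound satisfied, MDS.

Singleton bound: d ≤ n − k + 1.
Here n = 13, k = 5, so n − k + 1 = 9.
Given d = 9, check d ≤ 9: YES.
Slack = (n − k + 1) − d = 0.
The code is MDS (slack = 0).
Description: the claimed parameters are [13, 5, 9]_16; such a code would be MDS (meets Singleton bound).


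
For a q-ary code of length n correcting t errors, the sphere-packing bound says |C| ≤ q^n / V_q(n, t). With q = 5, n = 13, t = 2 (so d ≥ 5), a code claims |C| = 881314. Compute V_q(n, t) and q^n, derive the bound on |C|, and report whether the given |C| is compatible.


V_q(n, t) = 1301, q^n = 1220703125, Hamming bound = 938280, |C| = 881314 ≤ bound (satisfied).

Step 1: Compute V_q(n, t) = Σ_{j=0}^2 C(n, j) (q−1)^j.
  j = 0: C(13,0)·(4)^0 = 1·1 = 1.
  j = 1: C(13,1)·(4)^1 = 13·4 = 52.
  j = 2: C(13,2)·(4)^2 = 78·16 = 1248.
  V_q(n, t) = 1 + 52 + 1248 = 1301.
Step 2: q^n = 5^13 = 1220703125.
Step 3: Hamming bound ⌊q^n / V_q(n,t)⌋ = ⌊1220703125/1301⌋ = 938280.
Step 4: Compare |C| = 881314 to 938280: satisfied.
The claimed |C| lies below the Hamming bound.


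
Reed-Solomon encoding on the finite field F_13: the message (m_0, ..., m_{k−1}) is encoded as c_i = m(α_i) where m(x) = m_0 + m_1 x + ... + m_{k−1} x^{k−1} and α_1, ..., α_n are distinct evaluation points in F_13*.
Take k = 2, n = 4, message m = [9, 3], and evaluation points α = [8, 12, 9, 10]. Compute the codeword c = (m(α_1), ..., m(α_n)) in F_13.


c = [7, 6, 10, 0]

Message polynomial: m(x) = 9 + 3·x (mod 13).
For each evaluation point α_i, compute m(α_i) mod 13:
  α_1 = 8: Horner steps 3 → 7, so m(8) = 7.
  α_2 = 12: Horner steps 3 → 6, so m(12) = 6.
  α_3 = 9: Horner steps 3 → 10, so m(9) = 10.
  α_4 = 10: Horner steps 3 → 0, so m(10) = 0.
Codeword c = [7, 6, 10, 0] ∈ F_13^4.


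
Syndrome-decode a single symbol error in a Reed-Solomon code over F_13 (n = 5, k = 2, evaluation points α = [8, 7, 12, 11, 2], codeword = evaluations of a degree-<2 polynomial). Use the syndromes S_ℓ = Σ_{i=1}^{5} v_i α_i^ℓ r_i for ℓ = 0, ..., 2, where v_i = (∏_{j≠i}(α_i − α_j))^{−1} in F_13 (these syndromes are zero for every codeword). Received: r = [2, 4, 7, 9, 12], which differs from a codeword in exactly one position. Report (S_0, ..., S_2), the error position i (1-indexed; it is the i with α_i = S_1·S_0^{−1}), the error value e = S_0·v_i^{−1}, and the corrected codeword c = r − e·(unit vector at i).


S = (7, 1, 2), error at position 5, error magnitude e = 11, c = [2, 4, 7, 9, 1].

Step 1: column multipliers v_i = (∏_{j≠i}(α_i − α_j))^{−1} mod 13.
  i = 1 (α = 8): (8−7)(8−12)(8−11)(8−2) = 1·(−4)·(−3)·6 = 72 ≡ 7, so v_1 = 7^{−1} = 2 (mod 13).
  i = 2 (α = 7): (7−8)(7−12)(7−11)(7−2) = (−1)·(−5)·(−4)·5 = −100 ≡ 4, so v_2 = 4^{−1} = 10 (mod 13).
  i = 3 (α = 12): (12−8)(12−7)(12−11)(12−2) = 4·5·1·10 = 200 ≡ 5, so v_3 = 5^{−1} = 8 (mod 13).
  i = 4 (α = 11): (11−8)(11−7)(11−12)(11−2) = 3·4·(−1)·9 = −108 ≡ 9, so v_4 = 9^{−1} = 3 (mod 13).
  i = 5 (α = 2): (2−8)(2−7)(2−12)(2−11) = (−6)·(−5)·(−10)·(−9) = 2700 ≡ 9, so v_5 = 9^{−1} = 3 (mod 13).
  v = [2, 10, 8, 3, 3].
Step 2: syndromes of r = [2, 4, 7, 9, 12] (all sums mod 13).
  S_0 = Σ v_i r_i = 2·2 + 10·4 + 8·7 + 3·9 + 3·12 = 163 ≡ 7.
  S_1 = Σ v_i α_i r_i = 2·8·2 + 10·7·4 + 8·12·7 + 3·11·9 + 3·2·12 = 1353 ≡ 1.
  α_i^2 mod 13 = [12, 10, 1, 4, 4].
  S_2 = Σ v_i α_i^2 r_i = 2·12·2 + 10·10·4 + 8·1·7 + 3·4·9 + 3·4·12 = 756 ≡ 2.
  S = (7, 1, 2) ≠ 0, so r is not a codeword (an error is present).
Step 3: locate the error. For a single error e at position i, S_ℓ = v_i·e·α_i^ℓ, so α_err = S_1/S_0.
  S_0^{−1} = 7^{−1} = 2 (mod 13), so α_err = 1·2 = 2 ≡ 2 = α_5. Error position i = 5.
  Consistency check: S_2/S_1 = 2·1 = 2 ≡ 2 = α_err ✓ (single-error assumption holds).
Step 4: error magnitude e = S_0/v_5 = S_0·∏_{j≠5}(α_5 − α_j) = 7·9 = 63 ≡ 11 (mod 13).
Step 5: correct position 5: c_5 = r_5 − e = 12 − 11 ≡ 1 (mod 13). Hence c = [2, 4, 7, 9, 1].
  Check: interpolating c through the α_i gives m(x) = 5 + 11·x (degree < 2) with m(α_i) = c_i for every i, so c is indeed a codeword.


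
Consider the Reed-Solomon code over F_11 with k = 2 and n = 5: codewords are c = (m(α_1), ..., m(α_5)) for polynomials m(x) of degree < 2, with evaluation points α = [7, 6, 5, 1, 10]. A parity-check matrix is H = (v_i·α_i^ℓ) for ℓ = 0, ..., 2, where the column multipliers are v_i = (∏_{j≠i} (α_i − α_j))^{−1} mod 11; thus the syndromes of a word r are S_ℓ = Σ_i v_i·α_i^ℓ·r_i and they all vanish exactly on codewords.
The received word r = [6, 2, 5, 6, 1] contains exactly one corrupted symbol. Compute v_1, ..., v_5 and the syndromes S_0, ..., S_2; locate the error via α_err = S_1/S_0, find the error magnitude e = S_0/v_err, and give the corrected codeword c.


S = (5, 2, 3), error at position 1, error magnitude e = 7, c = [10, 2, 5, 6, 1].

Step 1: column multipliers v_i = (∏_{j≠i}(α_i − α_j))^{−1} mod 11.
  i = 1 (α = 7): (7−6)(7−5)(7−1)(7−10) = 1·2·6·(−3) = −36 ≡ 8, so v_1 = 8^{−1} = 7 (mod 11).
  i = 2 (α = 6): (6−7)(6−5)(6−1)(6−10) = (−1)·1·5·(−4) = 20 ≡ 9, so v_2 = 9^{−1} = 5 (mod 11).
  i = 3 (α = 5): (5−7)(5−6)(5−1)(5−10) = (−2)·(−1)·4·(−5) = −40 ≡ 4, so v_3 = 4^{−1} = 3 (mod 11).
  i = 4 (α = 1): (1−7)(1−6)(1−5)(1−10) = (−6)·(−5)·(−4)·(−9) = 1080 ≡ 2, so v_4 = 2^{−1} = 6 (mod 11).
  i = 5 (α = 10): (10−7)(10−6)(10−5)(10−1) = 3·4·5·9 = 540 ≡ 1, so v_5 = 1^{−1} = 1 (mod 11).
  v = [7, 5, 3, 6, 1].
Step 2: syndromes of r = [6, 2, 5, 6, 1] (all sums mod 11).
  S_0 = Σ v_i r_i = 7·6 + 5·2 + 3·5 + 6·6 + 1·1 = 104 ≡ 5.
  S_1 = Σ v_i α_i r_i = 7·7·6 + 5·6·2 + 3·5·5 + 6·1·6 + 1·10·1 = 475 ≡ 2.
  α_i^2 mod 11 = [5, 3, 3, 1, 1].
  S_2 = Σ v_i α_i^2 r_i = 7·5·6 + 5·3·2 + 3·3·5 + 6·1·6 + 1·1·1 = 322 ≡ 3.
  S = (5, 2, 3) ≠ 0, so r is not a codeword (an error is present).
Step 3: locate the error. For a single error e at position i, S_ℓ = v_i·e·α_i^ℓ, so α_err = S_1/S_0.
  S_0^{−1} = 5^{−1} = 9 (mod 11), so α_err = 2·9 = 18 ≡ 7 = α_1. Error position i = 1.
  Consistency check: S_2/S_1 = 3·6 = 18 ≡ 7 = α_err ✓ (single-error assumption holds).
Step 4: error magnitude e = S_0/v_1 = S_0·∏_{j≠1}(α_1 − α_j) = 5·8 = 40 ≡ 7 (mod 11).
Step 5: correct position 1: c_1 = r_1 − e = 6 − 7 ≡ 10 (mod 11). Hence c = [10, 2, 5, 6, 1].
  Check: interpolating c through the α_i gives m(x) = 9 + 8·x (degree < 2) with m(α_i) = c_i for every i, so c is indeed a codeword.


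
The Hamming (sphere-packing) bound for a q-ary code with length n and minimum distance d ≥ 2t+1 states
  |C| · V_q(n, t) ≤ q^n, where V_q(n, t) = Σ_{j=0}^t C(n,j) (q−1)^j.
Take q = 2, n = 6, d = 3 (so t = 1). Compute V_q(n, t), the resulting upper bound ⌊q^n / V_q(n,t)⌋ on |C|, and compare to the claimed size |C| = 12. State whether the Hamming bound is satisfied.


V_q(n, t) = 7, q^n = 64, Hamming bound = 9, |C| = 12 > bound (violated).

Step 1: Compute V_q(n, t) = Σ_{j=0}^1 C(n, j) (q−1)^j.
  j = 0: C(6,0)·(1)^0 = 1·1 = 1.
  j = 1: C(6,1)·(1)^1 = 6·1 = 6.
  V_q(n, t) = 1 + 6 = 7.
Step 2: q^n = 2^6 = 64.
Step 3: Hamming bound ⌊q^n / V_q(n,t)⌋ = ⌊64/7⌋ = 9.
Step 4: Compare |C| = 12 to 9: violated.
The claimed |C| lies above the Hamming bound, so no 2-ary code of length 6 with d ≥ 3 can have 12 codewords.


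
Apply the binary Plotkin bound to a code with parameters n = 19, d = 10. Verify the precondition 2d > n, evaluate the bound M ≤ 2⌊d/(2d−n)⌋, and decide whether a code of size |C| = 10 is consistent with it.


Plotkin bound M ≤ 20; given |C| = 10 ≤ bound (satisfied).

Check applicability: 2d = 20, n = 19.
2d − n = 1 > 0, so Plotkin applies.
Compute d/(2d−n) = 10/1 ≈ 10.0000.
⌊d/(2d−n)⌋ = 10.
Plotkin bound: M ≤ 2·10 = 20.
Given |C| = 10, check: satisfied.
This |C| is below the Plotkin bound.


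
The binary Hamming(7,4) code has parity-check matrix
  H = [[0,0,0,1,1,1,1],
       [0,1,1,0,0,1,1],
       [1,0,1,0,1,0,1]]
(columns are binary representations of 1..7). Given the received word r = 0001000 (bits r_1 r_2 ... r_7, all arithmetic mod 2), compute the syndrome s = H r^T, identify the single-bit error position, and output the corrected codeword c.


s = (1, 0, 0)^T, error position = 4, corrected codeword c = 0000000

Compute s = H r^T mod 2 one row at a time:
  s_1 = 1 + 0 + 0 + 0 = 1 ≡ 1 (mod 2).
  s_2 = 0 + 0 + 0 + 0 = 0 ≡ 0 (mod 2).
  s_3 = 0 + 0 + 0 + 0 = 0 ≡ 0 (mod 2).
s = (1, 0, 0)^T — this equals column 4 of H (binary 100), so error is at position 4.
Correct: flip bit 4 of r = 0001000 to get c = 0000000.


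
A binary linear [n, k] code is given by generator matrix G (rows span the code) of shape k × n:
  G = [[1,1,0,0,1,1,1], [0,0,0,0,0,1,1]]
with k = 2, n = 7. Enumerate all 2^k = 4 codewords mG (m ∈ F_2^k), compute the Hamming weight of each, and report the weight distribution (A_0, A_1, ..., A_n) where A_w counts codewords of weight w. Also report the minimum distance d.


Weight distribution: A_0 = 1, A_2 = 1, A_3 = 1, A_5 = 1. Minimum distance d = 2.

Enumerate all 2^2 = 4 messages m ∈ F_2^2.
For each, compute codeword c = mG in F_2^7, then tally its weight.
  m = 00 → c = 0000000, weight = 0.
  m = 10 → c = 1100111, weight = 5.
  m = 01 → c = 0000011, weight = 2.
  m = 11 → c = 1100100, weight = 3.
Tally weights:
  weight 0: 1 codewords.
  weight 2: 1 codewords.
  weight 3: 1 codewords.
  weight 5: 1 codewords.
Minimum distance d = smallest w > 0 with A_w > 0 = 2.
Sanity: Σ A_w = 4 = 2^2 = 4 ✓.


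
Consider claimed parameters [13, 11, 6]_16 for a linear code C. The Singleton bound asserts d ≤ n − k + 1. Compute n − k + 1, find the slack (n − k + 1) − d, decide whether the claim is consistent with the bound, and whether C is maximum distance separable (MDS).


Singleton RHS = n − k + 1 = 3, slack = -3, bound violated (no such code; not MDS).

Singleton bound: d ≤ n − k + 1.
Here n = 13, k = 11, so n − k + 1 = 3.
Given d = 6, check d ≤ 3: NO.
Slack = (n − k + 1) − d = -3.
The slack is negative: d = 6 exceeds n − k + 1 = 3 by 3, so the Singleton bound is violated and no linear [13, 11, 6]_16 code can exist. In particular it is not MDS (MDS requires d = n − k + 1 exactly).
Description: the claimed parameters are [13, 11, 6]_16; such a code would be impossible (violates the Singleton bound).


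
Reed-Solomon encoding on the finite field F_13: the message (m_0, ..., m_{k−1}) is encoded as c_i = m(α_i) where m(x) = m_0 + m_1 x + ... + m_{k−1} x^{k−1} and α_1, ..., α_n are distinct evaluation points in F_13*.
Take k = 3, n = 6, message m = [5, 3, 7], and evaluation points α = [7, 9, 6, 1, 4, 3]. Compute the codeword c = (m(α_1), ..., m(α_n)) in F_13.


c = [5, 1, 2, 2, 12, 12]

Message polynomial: m(x) = 5 + 3·x + 7·x^2 (mod 13).
For each evaluation point α_i, compute m(α_i) mod 13:
  α_1 = 7: Horner steps 7 → 0 → 5, so m(7) = 5.
  α_2 = 9: Horner steps 7 → 1 → 1, so m(9) = 1.
  α_3 = 6: Horner steps 7 → 6 → 2, so m(6) = 2.
  α_4 = 1: Horner steps 7 → 10 → 2, so m(1) = 2.
  α_5 = 4: Horner steps 7 → 5 → 12, so m(4) = 12.
  α_6 = 3: Horner steps 7 → 11 → 12, so m(3) = 12.
Codeword c = [5, 1, 2, 2, 12, 12] ∈ F_13^6.


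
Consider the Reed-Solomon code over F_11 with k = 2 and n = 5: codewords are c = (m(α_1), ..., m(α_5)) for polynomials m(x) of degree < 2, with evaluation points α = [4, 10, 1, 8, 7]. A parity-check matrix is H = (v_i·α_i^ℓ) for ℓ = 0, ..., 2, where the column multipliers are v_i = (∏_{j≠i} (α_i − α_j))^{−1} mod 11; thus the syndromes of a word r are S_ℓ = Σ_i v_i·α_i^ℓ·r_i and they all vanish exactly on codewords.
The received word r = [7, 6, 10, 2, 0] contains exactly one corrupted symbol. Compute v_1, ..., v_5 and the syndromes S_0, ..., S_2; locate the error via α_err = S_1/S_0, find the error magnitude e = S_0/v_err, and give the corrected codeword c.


S = (6, 2, 8), error at position 1, error magnitude e = 2, c = [5, 6, 10, 2, 0].

Step 1: column multipliers v_i = (∏_{j≠i}(α_i − α_j))^{−1} mod 11.
  i = 1 (α = 4): (4−10)(4−1)(4−8)(4−7) = (−6)·3·(−4)·(−3) = −216 ≡ 4, so v_1 = 4^{−1} = 3 (mod 11).
  i = 2 (α = 10): (10−4)(10−1)(10−8)(10−7) = 6·9·2·3 = 324 ≡ 5, so v_2 = 5^{−1} = 9 (mod 11).
  i = 3 (α = 1): (1−4)(1−10)(1−8)(1−7) = (−3)·(−9)·(−7)·(−6) = 1134 ≡ 1, so v_3 = 1^{−1} = 1 (mod 11).
  i = 4 (α = 8): (8−4)(8−10)(8−1)(8−7) = 4·(−2)·7·1 = −56 ≡ 10, so v_4 = 10^{−1} = 10 (mod 11).
  i = 5 (α = 7): (7−4)(7−10)(7−1)(7−8) = 3·(−3)·6·(−1) = 54 ≡ 10, so v_5 = 10^{−1} = 10 (mod 11).
  v = [3, 9, 1, 10, 10].
Step 2: syndromes of r = [7, 6, 10, 2, 0] (all sums mod 11).
  S_0 = Σ v_i r_i = 3·7 + 9·6 + 1·10 + 10·2 + 10·0 = 105 ≡ 6.
  S_1 = Σ v_i α_i r_i = 3·4·7 + 9·10·6 + 1·1·10 + 10·8·2 + 10·7·0 = 794 ≡ 2.
  α_i^2 mod 11 = [5, 1, 1, 9, 5].
  S_2 = Σ v_i α_i^2 r_i = 3·5·7 + 9·1·6 + 1·1·10 + 10·9·2 + 10·5·0 = 349 ≡ 8.
  S = (6, 2, 8) ≠ 0, so r is not a codeword (an error is present).
Step 3: locate the error. For a single error e at position i, S_ℓ = v_i·e·α_i^ℓ, so α_err = S_1/S_0.
  S_0^{−1} = 6^{−1} = 2 (mod 11), so α_err = 2·2 = 4 ≡ 4 = α_1. Error position i = 1.
  Consistency check: S_2/S_1 = 8·6 = 48 ≡ 4 = α_err ✓ (single-error assumption holds).
Step 4: error magnitude e = S_0/v_1 = S_0·∏_{j≠1}(α_1 − α_j) = 6·4 = 24 ≡ 2 (mod 11).
Step 5: correct position 1: c_1 = r_1 − e = 7 − 2 ≡ 5 (mod 11). Hence c = [5, 6, 10, 2, 0].
  Check: interpolating c through the α_i gives m(x) = 8 + 2·x (degree < 2) with m(α_i) = c_i for every i, so c is indeed a codeword.


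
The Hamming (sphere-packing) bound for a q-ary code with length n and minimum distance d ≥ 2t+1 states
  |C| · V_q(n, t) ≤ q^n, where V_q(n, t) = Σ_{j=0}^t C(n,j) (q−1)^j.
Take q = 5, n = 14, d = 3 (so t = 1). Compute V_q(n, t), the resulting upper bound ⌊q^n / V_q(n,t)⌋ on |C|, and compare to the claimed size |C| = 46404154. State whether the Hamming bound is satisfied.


V_q(n, t) = 57, q^n = 6103515625, Hamming bound = 107079221, |C| = 46404154 ≤ bound (satisfied).

Step 1: Compute V_q(n, t) = Σ_{j=0}^1 C(n, j) (q−1)^j.
  j = 0: C(14,0)·(4)^0 = 1·1 = 1.
  j = 1: C(14,1)·(4)^1 = 14·4 = 56.
  V_q(n, t) = 1 + 56 = 57.
Step 2: q^n = 5^14 = 6103515625.
Step 3: Hamming bound ⌊q^n / V_q(n,t)⌋ = ⌊6103515625/57⌋ = 107079221.
Step 4: Compare |C| = 46404154 to 107079221: satisfied.
The claimed |C| lies below the Hamming bound.


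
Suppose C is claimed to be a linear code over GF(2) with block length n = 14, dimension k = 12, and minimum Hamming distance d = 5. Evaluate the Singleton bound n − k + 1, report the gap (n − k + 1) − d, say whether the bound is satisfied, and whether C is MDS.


Singleton RHS = n − k + 1 = 3, slack = -2, bound violated (no such code; not MDS).

Singleton bound: d ≤ n − k + 1.
Here n = 14, k = 12, so n − k + 1 = 3.
Given d = 5, check d ≤ 3: NO.
Slack = (n − k + 1) − d = -2.
The slack is negative: d = 5 exceeds n − k + 1 = 3 by 2, so the Singleton bound is violated and no linear [14, 12, 5]_2 code can exist. In particular it is not MDS (MDS requires d = n − k + 1 exactly).
Description: the claimed parameters are [14, 12, 5]_2; such a code would be impossible (violates the Singleton bound).


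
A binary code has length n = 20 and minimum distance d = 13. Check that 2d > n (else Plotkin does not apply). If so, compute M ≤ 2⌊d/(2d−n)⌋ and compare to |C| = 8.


Plotkin bound M ≤ 4; given |C| = 8 > bound (violated).

Check applicability: 2d = 26, n = 20.
2d − n = 6 > 0, so Plotkin applies.
Compute d/(2d−n) = 13/6 ≈ 2.1667.
⌊d/(2d−n)⌋ = 2.
Plotkin bound: M ≤ 2·2 = 4.
Given |C| = 8, check: VIOLATED.
This |C| is above the Plotkin bound, so no binary code with n = 20, d = 13 and 8 codewords exists.


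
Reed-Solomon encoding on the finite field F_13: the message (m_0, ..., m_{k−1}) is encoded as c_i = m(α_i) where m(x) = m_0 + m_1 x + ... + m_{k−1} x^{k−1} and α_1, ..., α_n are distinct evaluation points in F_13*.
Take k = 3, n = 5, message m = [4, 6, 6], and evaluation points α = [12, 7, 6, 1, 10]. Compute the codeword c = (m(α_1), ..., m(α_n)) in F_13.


c = [4, 2, 9, 3, 1]

Message polynomial: m(x) = 4 + 6·x + 6·x^2 (mod 13).
For each evaluation point α_i, compute m(α_i) mod 13:
  α_1 = 12: Horner steps 6 → 0 → 4, so m(12) = 4.
  α_2 = 7: Horner steps 6 → 9 → 2, so m(7) = 2.
  α_3 = 6: Horner steps 6 → 3 → 9, so m(6) = 9.
  α_4 = 1: Horner steps 6 → 12 → 3, so m(1) = 3.
  α_5 = 10: Horner steps 6 → 1 → 1, so m(10) = 1.
Codeword c = [4, 2, 9, 3, 1] ∈ F_13^5.


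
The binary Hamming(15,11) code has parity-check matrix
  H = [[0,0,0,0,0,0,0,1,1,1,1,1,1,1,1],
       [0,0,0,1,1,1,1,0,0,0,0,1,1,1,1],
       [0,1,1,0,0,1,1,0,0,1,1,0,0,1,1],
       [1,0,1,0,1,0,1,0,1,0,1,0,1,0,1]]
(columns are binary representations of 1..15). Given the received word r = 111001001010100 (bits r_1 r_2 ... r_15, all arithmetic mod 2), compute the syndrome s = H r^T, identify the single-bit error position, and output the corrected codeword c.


s = (1, 0, 0, 1)^T, error position = 9, corrected codeword c = 111001000010100

Compute s = H r^T mod 2 one row at a time:
  s_1 = 0 + 1 + 0 + 1 + 0 + 1 + 0 + 0 = 3 ≡ 1 (mod 2).
  s_2 = 0 + 0 + 1 + 0 + 0 + 1 + 0 + 0 = 2 ≡ 0 (mod 2).
  s_3 = 1 + 1 + 1 + 0 + 0 + 1 + 0 + 0 = 4 ≡ 0 (mod 2).
  s_4 = 1 + 1 + 0 + 0 + 1 + 1 + 1 + 0 = 5 ≡ 1 (mod 2).
s = (1, 0, 0, 1)^T — this equals column 9 of H (binary 1001), so error is at position 9.
Correct: flip bit 9 of r = 111001001010100 to get c = 111001000010100.


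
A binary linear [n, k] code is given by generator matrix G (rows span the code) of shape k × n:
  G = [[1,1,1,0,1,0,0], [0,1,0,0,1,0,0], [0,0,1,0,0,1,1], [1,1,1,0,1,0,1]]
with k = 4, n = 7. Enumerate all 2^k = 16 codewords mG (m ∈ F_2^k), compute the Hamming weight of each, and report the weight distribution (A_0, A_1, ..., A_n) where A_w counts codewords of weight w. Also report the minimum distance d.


Weight distribution: A_0 = 1, A_1 = 1, A_2 = 4, A_3 = 4, A_4 = 3, A_5 = 3. Minimum distance d = 1.

Enumerate all 2^4 = 16 messages m ∈ F_2^4.
For each, compute codeword c = mG in F_2^7, then tally its weight.
  m = 0000 → c = 0000000, weight = 0.
  m = 1000 → c = 1110100, weight = 4.
  m = 0100 → c = 0100100, weight = 2.
  m = 1100 → c = 1010000, weight = 2.
  m = 0010 → c = 0010011, weight = 3.
  m = 1010 → c = 1100111, weight = 5.
  m = 0110 → c = 0110111, weight = 5.
  m = 1110 → c = 1000011, weight = 3.
  m = 0001 → c = 1110101, weight = 5.
  m = 1001 → c = 0000001, weight = 1.
  m = 0101 → c = 1010001, weight = 3.
  m = 1101 → c = 0100101, weight = 3.
  m = 0011 → c = 1100110, weight = 4.
  m = 1011 → c = 0010010, weight = 2.
  m = 0111 → c = 1000010, weight = 2.
  m = 1111 → c = 0110110, weight = 4.
Tally weights:
  weight 0: 1 codewords.
  weight 1: 1 codewords.
  weight 2: 4 codewords.
  weight 3: 4 codewords.
  weight 4: 3 codewords.
  weight 5: 3 codewords.
Minimum distance d = smallest w > 0 with A_w > 0 = 1.
Sanity: Σ A_w = 16 = 2^4 = 16 ✓.


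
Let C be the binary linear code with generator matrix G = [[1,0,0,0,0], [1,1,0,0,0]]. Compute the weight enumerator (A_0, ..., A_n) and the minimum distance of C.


Weight distribution: A_0 = 1, A_1 = 2, A_2 = 1. Minimum distance d = 1.

Enumerate all 2^2 = 4 messages m ∈ F_2^2.
For each, compute codeword c = mG in F_2^5, then tally its weight.
  m = 00 → c = 00000, weight = 0.
  m = 10 → c = 10000, weight = 1.
  m = 01 → c = 11000, weight = 2.
  m = 11 → c = 01000, weight = 1.
Tally weights:
  weight 0: 1 codewords.
  weight 1: 2 codewords.
  weight 2: 1 codewords.
Minimum distance d = smallest w > 0 with A_w > 0 = 1.
Sanity: Σ A_w = 4 = 2^2 = 4 ✓.


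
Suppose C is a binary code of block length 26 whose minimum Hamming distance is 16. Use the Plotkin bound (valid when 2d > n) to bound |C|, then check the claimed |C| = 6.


Plotkin bound M ≤ 4; given |C| = 6 > bound (violated).

Check applicability: 2d = 32, n = 26.
2d − n = 6 > 0, so Plotkin applies.
Compute d/(2d−n) = 16/6 ≈ 2.6667.
⌊d/(2d−n)⌋ = 2.
Plotkin bound: M ≤ 2·2 = 4.
Given |C| = 6, check: VIOLATED.
This |C| is above the Plotkin bound, so no binary code with n = 26, d = 16 and 6 codewords exists.


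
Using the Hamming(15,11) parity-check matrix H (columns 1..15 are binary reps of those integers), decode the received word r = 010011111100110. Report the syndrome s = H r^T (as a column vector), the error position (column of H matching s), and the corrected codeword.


s = (1, 1, 1, 0)^T, error position = 14, corrected codeword c = 010011111100100

Compute s = H r^T mod 2 one row at a time:
  s_1 = 1 + 1 + 1 + 0 + 0 + 1 + 1 + 0 = 5 ≡ 1 (mod 2).
  s_2 = 0 + 1 + 1 + 1 + 0 + 1 + 1 + 0 = 5 ≡ 1 (mod 2).
  s_3 = 1 + 0 + 1 + 1 + 1 + 0 + 1 + 0 = 5 ≡ 1 (mod 2).
  s_4 = 0 + 0 + 1 + 1 + 1 + 0 + 1 + 0 = 4 ≡ 0 (mod 2).
s = (1, 1, 1, 0)^T — this equals column 14 of H (binary 1110), so error is at position 14.
Correct: flip bit 14 of r = 010011111100110 to get c = 010011111100100.


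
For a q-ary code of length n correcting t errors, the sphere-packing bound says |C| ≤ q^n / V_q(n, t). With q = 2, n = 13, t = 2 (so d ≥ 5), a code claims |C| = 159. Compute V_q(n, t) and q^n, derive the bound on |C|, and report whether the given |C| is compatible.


V_q(n, t) = 92, q^n = 8192, Hamming bound = 89, |C| = 159 > bound (violated).

Step 1: Compute V_q(n, t) = Σ_{j=0}^2 C(n, j) (q−1)^j.
  j = 0: C(13,0)·(1)^0 = 1·1 = 1.
  j = 1: C(13,1)·(1)^1 = 13·1 = 13.
  j = 2: C(13,2)·(1)^2 = 78·1 = 78.
  V_q(n, t) = 1 + 13 + 78 = 92.
Step 2: q^n = 2^13 = 8192.
Step 3: Hamming bound ⌊q^n / V_q(n,t)⌋ = ⌊8192/92⌋ = 89.
Step 4: Compare |C| = 159 to 89: violated.
The claimed |C| lies above the Hamming bound, so no 2-ary code of length 13 with d ≥ 5 can have 159 codewords.


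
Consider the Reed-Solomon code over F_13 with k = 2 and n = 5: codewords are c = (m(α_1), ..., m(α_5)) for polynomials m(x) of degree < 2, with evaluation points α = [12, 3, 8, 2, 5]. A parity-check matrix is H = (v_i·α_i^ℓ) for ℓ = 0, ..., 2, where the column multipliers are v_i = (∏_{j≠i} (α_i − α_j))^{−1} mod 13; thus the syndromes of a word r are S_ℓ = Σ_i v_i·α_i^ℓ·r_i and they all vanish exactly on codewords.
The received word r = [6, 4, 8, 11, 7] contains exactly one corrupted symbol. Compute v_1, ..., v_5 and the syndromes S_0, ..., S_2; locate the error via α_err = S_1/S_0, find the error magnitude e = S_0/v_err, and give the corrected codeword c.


S = (12, 8, 1), error at position 5, error magnitude e = 4, c = [6, 4, 8, 11, 3].

Step 1: column multipliers v_i = (∏_{j≠i}(α_i − α_j))^{−1} mod 13.
  i = 1 (α = 12): (12−3)(12−8)(12−2)(12−5) = 9·4·10·7 = 2520 ≡ 11, so v_1 = 11^{−1} = 6 (mod 13).
  i = 2 (α = 3): (3−12)(3−8)(3−2)(3−5) = (−9)·(−5)·1·(−2) = −90 ≡ 1, so v_2 = 1^{−1} = 1 (mod 13).
  i = 3 (α = 8): (8−12)(8−3)(8−2)(8−5) = (−4)·5·6·3 = −360 ≡ 4, so v_3 = 4^{−1} = 10 (mod 13).
  i = 4 (α = 2): (2−12)(2−3)(2−8)(2−5) = (−10)·(−1)·(−6)·(−3) = 180 ≡ 11, so v_4 = 11^{−1} = 6 (mod 13).
  i = 5 (α = 5): (5−12)(5−3)(5−8)(5−2) = (−7)·2·(−3)·3 = 126 ≡ 9, so v_5 = 9^{−1} = 3 (mod 13).
  v = [6, 1, 10, 6, 3].
Step 2: syndromes of r = [6, 4, 8, 11, 7] (all sums mod 13).
  S_0 = Σ v_i r_i = 6·6 + 1·4 + 10·8 + 6·11 + 3·7 = 207 ≡ 12.
  S_1 = Σ v_i α_i r_i = 6·12·6 + 1·3·4 + 10·8·8 + 6·2·11 + 3·5·7 = 1321 ≡ 8.
  α_i^2 mod 13 = [1, 9, 12, 4, 12].
  S_2 = Σ v_i α_i^2 r_i = 6·1·6 + 1·9·4 + 10·12·8 + 6·4·11 + 3·12·7 = 1548 ≡ 1.
  S = (12, 8, 1) ≠ 0, so r is not a codeword (an error is present).
Step 3: locate the error. For a single error e at position i, S_ℓ = v_i·e·α_i^ℓ, so α_err = S_1/S_0.
  S_0^{−1} = 12^{−1} = 12 (mod 13), so α_err = 8·12 = 96 ≡ 5 = α_5. Error position i = 5.
  Consistency check: S_2/S_1 = 1·5 = 5 ≡ 5 = α_err ✓ (single-error assumption holds).
Step 4: error magnitude e = S_0/v_5 = S_0·∏_{j≠5}(α_5 − α_j) = 12·9 = 108 ≡ 4 (mod 13).
Step 5: correct position 5: c_5 = r_5 − e = 7 − 4 ≡ 3 (mod 13). Hence c = [6, 4, 8, 11, 3].
  Check: interpolating c through the α_i gives m(x) = 12 + 6·x (degree < 2) with m(α_i) = c_i for every i, so c is indeed a codeword.


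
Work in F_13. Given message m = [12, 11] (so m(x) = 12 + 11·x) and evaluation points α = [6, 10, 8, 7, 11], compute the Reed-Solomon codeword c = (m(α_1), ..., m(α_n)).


c = [0, 5, 9, 11, 3]

Message polynomial: m(x) = 12 + 11·x (mod 13).
For each evaluation point α_i, compute m(α_i) mod 13:
  α_1 = 6: Horner steps 11 → 0, so m(6) = 0.
  α_2 = 10: Horner steps 11 → 5, so m(10) = 5.
  α_3 = 8: Horner steps 11 → 9, so m(8) = 9.
  α_4 = 7: Horner steps 11 → 11, so m(7) = 11.
  α_5 = 11: Horner steps 11 → 3, so m(11) = 3.
Codeword c = [0, 5, 9, 11, 3] ∈ F_13^5.


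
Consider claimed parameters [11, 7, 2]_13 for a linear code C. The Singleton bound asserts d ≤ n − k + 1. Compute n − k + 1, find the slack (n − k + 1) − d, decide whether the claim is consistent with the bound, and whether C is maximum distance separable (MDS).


Singleton RHS = n − k + 1 = 5, slack = 3, bound satisfied, not MDS.

Singleton bound: d ≤ n − k + 1.
Here n = 11, k = 7, so n − k + 1 = 5.
Given d = 2, check d ≤ 5: YES.
Slack = (n − k + 1) − d = 3.
The code is NOT MDS (slack = 3 > 0).
Description: the claimed parameters are [11, 7, 2]_13; such a code would be non-MDS.


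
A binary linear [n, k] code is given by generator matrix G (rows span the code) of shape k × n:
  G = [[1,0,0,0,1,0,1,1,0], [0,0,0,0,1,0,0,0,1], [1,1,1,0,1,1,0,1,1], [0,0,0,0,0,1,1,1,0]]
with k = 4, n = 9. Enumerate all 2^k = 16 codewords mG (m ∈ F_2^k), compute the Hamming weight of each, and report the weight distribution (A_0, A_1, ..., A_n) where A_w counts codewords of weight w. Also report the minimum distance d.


Weight distribution: A_0 = 1, A_2 = 1, A_3 = 3, A_4 = 5, A_5 = 4, A_6 = 1, A_7 = 1. Minimum distance d = 2.

Enumerate all 2^4 = 16 messages m ∈ F_2^4.
For each, compute codeword c = mG in F_2^9, then tally its weight.
  m = 0000 → c = 000000000, weight = 0.
  m = 1000 → c = 100010110, weight = 4.
  m = 0100 → c = 000010001, weight = 2.
  m = 1100 → c = 100000111, weight = 4.
  m = 0010 → c = 111011011, weight = 7.
  m = 1010 → c = 011001101, weight = 5.
  m = 0110 → c = 111001010, weight = 5.
  m = 1110 → c = 011011100, weight = 5.
  m = 0001 → c = 000001110, weight = 3.
  m = 1001 → c = 100011000, weight = 3.
  m = 0101 → c = 000011111, weight = 5.
  m = 1101 → c = 100001001, weight = 3.
  m = 0011 → c = 111010101, weight = 6.
  m = 1011 → c = 011000011, weight = 4.
  m = 0111 → c = 111000100, weight = 4.
  m = 1111 → c = 011010010, weight = 4.
Tally weights:
  weight 0: 1 codewords.
  weight 2: 1 codewords.
  weight 3: 3 codewords.
  weight 4: 5 codewords.
  weight 5: 4 codewords.
  weight 6: 1 codewords.
  weight 7: 1 codewords.
Minimum distance d = smallest w > 0 with A_w > 0 = 2.
Sanity: Σ A_w = 16 = 2^4 = 16 ✓.


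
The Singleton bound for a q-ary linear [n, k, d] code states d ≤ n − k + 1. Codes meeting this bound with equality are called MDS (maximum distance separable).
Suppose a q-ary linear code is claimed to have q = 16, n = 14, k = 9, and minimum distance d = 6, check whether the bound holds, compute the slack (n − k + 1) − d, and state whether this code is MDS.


Singleton RHS = n − k + 1 = 6, slack = 0, bound satisfied, MDS.

Singleton bound: d ≤ n − k + 1.
Here n = 14, k = 9, so n − k + 1 = 6.
Given d = 6, check d ≤ 6: YES.
Slack = (n − k + 1) − d = 0.
The code is MDS (slack = 0).
Description: the claimed parameters are [14, 9, 6]_16; such a code would be MDS (meets Singleton bound).


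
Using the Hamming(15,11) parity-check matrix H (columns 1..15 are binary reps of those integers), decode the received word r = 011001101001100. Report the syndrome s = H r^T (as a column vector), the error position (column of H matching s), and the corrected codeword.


s = (1, 0, 0, 0)^T, error position = 8, corrected codeword c = 011001111001100

Compute s = H r^T mod 2 one row at a time:
  s_1 = 0 + 1 + 0 + 0 + 1 + 1 + 0 + 0 = 3 ≡ 1 (mod 2).
  s_2 = 0 + 0 + 1 + 1 + 1 + 1 + 0 + 0 = 4 ≡ 0 (mod 2).
  s_3 = 1 + 1 + 1 + 1 + 0 + 0 + 0 + 0 = 4 ≡ 0 (mod 2).
  s_4 = 0 + 1 + 0 + 1 + 1 + 0 + 1 + 0 = 4 ≡ 0 (mod 2).
s = (1, 0, 0, 0)^T — this equals column 8 of H (binary 1000), so error is at position 8.
Correct: flip bit 8 of r = 011001101001100 to get c = 011001111001100.


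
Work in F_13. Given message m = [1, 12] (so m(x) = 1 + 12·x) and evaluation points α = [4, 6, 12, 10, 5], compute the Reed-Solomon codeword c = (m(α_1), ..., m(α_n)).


c = [10, 8, 2, 4, 9]

Message polynomial: m(x) = 1 + 12·x (mod 13).
For each evaluation point α_i, compute m(α_i) mod 13:
  α_1 = 4: Horner steps 12 → 10, so m(4) = 10.
  α_2 = 6: Horner steps 12 → 8, so m(6) = 8.
  α_3 = 12: Horner steps 12 → 2, so m(12) = 2.
  α_4 = 10: Horner steps 12 → 4, so m(10) = 4.
  α_5 = 5: Horner steps 12 → 9, so m(5) = 9.
Codeword c = [10, 8, 2, 4, 9] ∈ F_13^5.
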